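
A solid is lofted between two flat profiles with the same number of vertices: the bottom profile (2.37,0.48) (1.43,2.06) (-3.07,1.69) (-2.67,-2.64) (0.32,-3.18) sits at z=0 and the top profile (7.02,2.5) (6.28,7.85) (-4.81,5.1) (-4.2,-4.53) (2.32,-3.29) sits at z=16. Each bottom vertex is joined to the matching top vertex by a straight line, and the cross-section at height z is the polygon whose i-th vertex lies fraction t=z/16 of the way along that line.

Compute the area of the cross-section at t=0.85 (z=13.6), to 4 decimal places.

Area at t=0.85: 86.7121

Cross-section at t=0.85: each vertex is (1-t)·p0[i] + t·p1[i].
  v1: (1-0.85)·(2.37,0.48) + 0.85·(7.02,2.5) = (6.3225,2.1970)
  v2: (1-0.85)·(1.43,2.06) + 0.85·(6.28,7.85) = (5.5525,6.9815)
  v3: (1-0.85)·(-3.07,1.69) + 0.85·(-4.81,5.1) = (-4.5490,4.5885)
  v4: (1-0.85)·(-2.67,-2.64) + 0.85·(-4.2,-4.53) = (-3.9705,-4.2465)
  v5: (1-0.85)·(0.32,-3.18) + 0.85·(2.32,-3.29) = (2.0200,-3.2735)
Shoelace sum Σ(x_i·y_{i+1} − x_{i+1}·y_i):
  i=1: 6.3225·6.9815 − 5.5525·2.1970 = +31.9417 (running +31.9417)
  i=2: 5.5525·4.5885 − -4.5490·6.9815 = +57.2365 (running +89.1782)
  i=3: -4.5490·-4.2465 − -3.9705·4.5885 = +37.5360 (running +126.7141)
  i=4: -3.9705·-3.2735 − 2.0200·-4.2465 = +21.5754 (running +148.2895)
  i=5: 2.0200·2.1970 − 6.3225·-3.2735 = +25.1346 (running +173.4242)
Area = |Σ|/2 = |173.4242|/2 = 86.7121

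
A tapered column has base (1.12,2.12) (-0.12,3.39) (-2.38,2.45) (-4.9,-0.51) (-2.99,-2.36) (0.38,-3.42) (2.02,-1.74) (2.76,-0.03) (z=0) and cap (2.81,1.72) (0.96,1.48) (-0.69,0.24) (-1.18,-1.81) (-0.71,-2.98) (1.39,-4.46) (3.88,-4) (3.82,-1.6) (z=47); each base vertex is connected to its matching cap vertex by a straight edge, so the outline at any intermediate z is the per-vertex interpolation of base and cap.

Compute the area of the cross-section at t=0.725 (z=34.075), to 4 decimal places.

Cross-section at t=0.725: each vertex is (1-t)·p0[i] + t·p1[i].
  v1: (1-0.725)·(1.12,2.12) + 0.725·(2.81,1.72) = (2.3453,1.8300)
  v2: (1-0.725)·(-0.12,3.39) + 0.725·(0.96,1.48) = (0.6630,2.0053)
  v3: (1-0.725)·(-2.38,2.45) + 0.725·(-0.69,0.24) = (-1.1547,0.8478)
  v4: (1-0.725)·(-4.9,-0.51) + 0.725·(-1.18,-1.81) = (-2.2030,-1.4525)
  v5: (1-0.725)·(-2.99,-2.36) + 0.725·(-0.71,-2.98) = (-1.3370,-2.8095)
  v6: (1-0.725)·(0.38,-3.42) + 0.725·(1.39,-4.46) = (1.1122,-4.1740)
  v7: (1-0.725)·(2.02,-1.74) + 0.725·(3.88,-4) = (3.3685,-3.3785)
  v8: (1-0.725)·(2.76,-0.03) + 0.725·(3.82,-1.6) = (3.5285,-1.1683)
Shoelace sum Σ(x_i·y_{i+1} − x_{i+1}·y_i):
  i=1: 2.3453·2.0053 − 0.6630·1.8300 = +3.4895 (running +3.4895)
  i=2: 0.6630·0.8478 − -1.1547·2.0053 = +2.8776 (running +6.3671)
  i=3: -1.1547·-1.4525 − -2.2030·0.8478 = +3.5449 (running +9.9120)
  i=4: -2.2030·-2.8095 − -1.3370·-1.4525 = +4.2473 (running +14.1593)
  i=5: -1.3370·-4.1740 − 1.1122·-2.8095 = +8.7055 (running +22.8649)
  i=6: 1.1122·-3.3785 − 3.3685·-4.1740 = +10.3024 (running +33.1672)
  i=7: 3.3685·-1.1683 − 3.5285·-3.3785 = +7.9858 (running +41.1530)
  i=8: 3.5285·1.8300 − 2.3453·-1.1683 = +9.1970 (running +50.3500)
Area = |Σ|/2 = |50.3500|/2 = 25.1750

Area at t=0.725: 25.1750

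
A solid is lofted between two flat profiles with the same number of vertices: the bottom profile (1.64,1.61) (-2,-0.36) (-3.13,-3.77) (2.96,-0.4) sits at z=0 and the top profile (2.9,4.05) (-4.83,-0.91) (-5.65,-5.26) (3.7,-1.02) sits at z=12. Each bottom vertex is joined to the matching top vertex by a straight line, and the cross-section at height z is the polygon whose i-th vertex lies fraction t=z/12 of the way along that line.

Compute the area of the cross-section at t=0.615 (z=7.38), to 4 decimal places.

Area at t=0.615: 28.1903

Cross-section at t=0.615: each vertex is (1-t)·p0[i] + t·p1[i].
  v1: (1-0.615)·(1.64,1.61) + 0.615·(2.9,4.05) = (2.4149,3.1106)
  v2: (1-0.615)·(-2,-0.36) + 0.615·(-4.83,-0.91) = (-3.7405,-0.6983)
  v3: (1-0.615)·(-3.13,-3.77) + 0.615·(-5.65,-5.26) = (-4.6798,-4.6864)
  v4: (1-0.615)·(2.96,-0.4) + 0.615·(3.7,-1.02) = (3.4151,-0.7813)
Shoelace sum Σ(x_i·y_{i+1} − x_{i+1}·y_i):
  i=1: 2.4149·-0.6983 − -3.7405·3.1106 = +9.9488 (running +9.9488)
  i=2: -3.7405·-4.6864 − -4.6798·-0.6983 = +14.2614 (running +24.2102)
  i=3: -4.6798·-0.7813 − 3.4151·-4.6864 = +19.6607 (running +43.8709)
  i=4: 3.4151·3.1106 − 2.4149·-0.7813 = +12.5098 (running +56.3807)
Area = |Σ|/2 = |56.3807|/2 = 28.1903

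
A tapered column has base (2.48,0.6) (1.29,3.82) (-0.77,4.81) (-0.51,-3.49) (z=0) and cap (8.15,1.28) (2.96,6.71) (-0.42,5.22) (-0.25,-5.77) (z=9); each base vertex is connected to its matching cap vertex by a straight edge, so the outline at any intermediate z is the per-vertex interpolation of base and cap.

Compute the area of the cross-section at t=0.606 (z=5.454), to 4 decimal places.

Area at t=0.606: 39.1741

Cross-section at t=0.606: each vertex is (1-t)·p0[i] + t·p1[i].
  v1: (1-0.606)·(2.48,0.6) + 0.606·(8.15,1.28) = (5.9160,1.0121)
  v2: (1-0.606)·(1.29,3.82) + 0.606·(2.96,6.71) = (2.3020,5.5713)
  v3: (1-0.606)·(-0.77,4.81) + 0.606·(-0.42,5.22) = (-0.5579,5.0585)
  v4: (1-0.606)·(-0.51,-3.49) + 0.606·(-0.25,-5.77) = (-0.3524,-4.8717)
Shoelace sum Σ(x_i·y_{i+1} − x_{i+1}·y_i):
  i=1: 5.9160·5.5713 − 2.3020·1.0121 = +30.6303 (running +30.6303)
  i=2: 2.3020·5.0585 − -0.5579·5.5713 = +14.7529 (running +45.3833)
  i=3: -0.5579·-4.8717 − -0.3524·5.0585 = +4.5007 (running +49.8840)
  i=4: -0.3524·1.0121 − 5.9160·-4.8717 = +28.4643 (running +78.3482)
Area = |Σ|/2 = |78.3482|/2 = 39.1741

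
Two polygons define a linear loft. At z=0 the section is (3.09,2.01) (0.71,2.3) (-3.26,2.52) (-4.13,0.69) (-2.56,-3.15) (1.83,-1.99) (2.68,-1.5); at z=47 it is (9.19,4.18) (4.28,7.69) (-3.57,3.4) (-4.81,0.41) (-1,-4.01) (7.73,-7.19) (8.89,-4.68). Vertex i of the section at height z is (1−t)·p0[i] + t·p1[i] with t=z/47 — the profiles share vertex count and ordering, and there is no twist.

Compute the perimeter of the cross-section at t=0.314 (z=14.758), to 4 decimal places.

Perimeter at t=0.314: 28.2109

Cross-section at t=0.314: each vertex is (1-t)·p0[i] + t·p1[i].
  v1: (1-0.314)·(3.09,2.01) + 0.314·(9.19,4.18) = (5.0054,2.6914)
  v2: (1-0.314)·(0.71,2.3) + 0.314·(4.28,7.69) = (1.8310,3.9925)
  v3: (1-0.314)·(-3.26,2.52) + 0.314·(-3.57,3.4) = (-3.3573,2.7963)
  v4: (1-0.314)·(-4.13,0.69) + 0.314·(-4.81,0.41) = (-4.3435,0.6021)
  v5: (1-0.314)·(-2.56,-3.15) + 0.314·(-1,-4.01) = (-2.0702,-3.4200)
  v6: (1-0.314)·(1.83,-1.99) + 0.314·(7.73,-7.19) = (3.6826,-3.6228)
  v7: (1-0.314)·(2.68,-1.5) + 0.314·(8.89,-4.68) = (4.6299,-2.4985)
Perimeter = Σ |v_{i+1} − v_i|:
  edge 1→2: √(-3.1744² + 1.3011²) = 3.4307 (running 3.4307)
  edge 2→3: √(-5.1883² + -1.1961²) = 5.3244 (running 8.7551)
  edge 3→4: √(-0.9862² + -2.1942²) = 2.4057 (running 11.1608)
  edge 4→5: √(2.2734² + -4.0221²) = 4.6201 (running 15.7809)
  edge 5→6: √(5.7528² + -0.2028²) = 5.7563 (running 21.5373)
  edge 6→7: √(0.9473² + 1.1243²) = 1.4702 (running 23.0074)
  edge 7→1: √(0.3755² + 5.1899²) = 5.2035 (running 28.2109)
Perimeter = 28.2109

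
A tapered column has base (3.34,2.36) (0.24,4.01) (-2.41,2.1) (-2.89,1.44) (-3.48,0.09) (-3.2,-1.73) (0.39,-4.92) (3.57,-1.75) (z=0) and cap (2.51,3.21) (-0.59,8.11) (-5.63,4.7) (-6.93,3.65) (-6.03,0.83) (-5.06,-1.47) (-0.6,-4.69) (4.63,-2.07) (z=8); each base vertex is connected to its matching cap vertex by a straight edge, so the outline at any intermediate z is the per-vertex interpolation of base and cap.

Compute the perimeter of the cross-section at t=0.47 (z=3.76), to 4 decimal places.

Cross-section at t=0.47: each vertex is (1-t)·p0[i] + t·p1[i].
  v1: (1-0.47)·(3.34,2.36) + 0.47·(2.51,3.21) = (2.9499,2.7595)
  v2: (1-0.47)·(0.24,4.01) + 0.47·(-0.59,8.11) = (-0.1501,5.9370)
  v3: (1-0.47)·(-2.41,2.1) + 0.47·(-5.63,4.7) = (-3.9234,3.3220)
  v4: (1-0.47)·(-2.89,1.44) + 0.47·(-6.93,3.65) = (-4.7888,2.4787)
  v5: (1-0.47)·(-3.48,0.09) + 0.47·(-6.03,0.83) = (-4.6785,0.4378)
  v6: (1-0.47)·(-3.2,-1.73) + 0.47·(-5.06,-1.47) = (-4.0742,-1.6078)
  v7: (1-0.47)·(0.39,-4.92) + 0.47·(-0.6,-4.69) = (-0.0753,-4.8119)
  v8: (1-0.47)·(3.57,-1.75) + 0.47·(4.63,-2.07) = (4.0682,-1.9004)
Perimeter = Σ |v_{i+1} − v_i|:
  edge 1→2: √(-3.1000² + 3.1775²) = 4.4392 (running 4.4392)
  edge 2→3: √(-3.7733² + -2.6150²) = 4.5909 (running 9.0301)
  edge 3→4: √(-0.8654² + -0.8433²) = 1.2083 (running 10.2384)
  edge 4→5: √(0.1103² + -2.0409²) = 2.0439 (running 12.2823)
  edge 5→6: √(0.6043² + -2.0456²) = 2.1330 (running 14.4153)
  edge 6→7: √(3.9989² + -3.2041²) = 5.1242 (running 19.5395)
  edge 7→8: √(4.1435² + 2.9115²) = 5.0641 (running 24.6036)
  edge 8→1: √(-1.1183² + 4.6599²) = 4.7922 (running 29.3958)
Perimeter = 29.3958

Perimeter at t=0.47: 29.3958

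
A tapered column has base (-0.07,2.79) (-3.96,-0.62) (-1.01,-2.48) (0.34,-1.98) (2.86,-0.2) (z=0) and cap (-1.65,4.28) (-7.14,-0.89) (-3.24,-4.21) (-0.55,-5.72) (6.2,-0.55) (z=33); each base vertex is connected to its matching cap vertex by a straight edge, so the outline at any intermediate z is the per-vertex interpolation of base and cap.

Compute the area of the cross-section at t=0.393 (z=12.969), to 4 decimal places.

Cross-section at t=0.393: each vertex is (1-t)·p0[i] + t·p1[i].
  v1: (1-0.393)·(-0.07,2.79) + 0.393·(-1.65,4.28) = (-0.6909,3.3756)
  v2: (1-0.393)·(-3.96,-0.62) + 0.393·(-7.14,-0.89) = (-5.2097,-0.7261)
  v3: (1-0.393)·(-1.01,-2.48) + 0.393·(-3.24,-4.21) = (-1.8864,-3.1599)
  v4: (1-0.393)·(0.34,-1.98) + 0.393·(-0.55,-5.72) = (-0.0098,-3.4498)
  v5: (1-0.393)·(2.86,-0.2) + 0.393·(6.2,-0.55) = (4.1726,-0.3376)
Shoelace sum Σ(x_i·y_{i+1} − x_{i+1}·y_i):
  i=1: -0.6909·-0.7261 − -5.2097·3.3756 = +18.0875 (running +18.0875)
  i=2: -5.2097·-3.1599 − -1.8864·-0.7261 = +15.0925 (running +33.1800)
  i=3: -1.8864·-3.4498 − -0.0098·-3.1599 = +6.4768 (running +39.6569)
  i=4: -0.0098·-0.3376 − 4.1726·-3.4498 = +14.3981 (running +54.0549)
  i=5: 4.1726·3.3756 − -0.6909·-0.3376 = +13.8517 (running +67.9067)
Area = |Σ|/2 = |67.9067|/2 = 33.9533

Area at t=0.393: 33.9533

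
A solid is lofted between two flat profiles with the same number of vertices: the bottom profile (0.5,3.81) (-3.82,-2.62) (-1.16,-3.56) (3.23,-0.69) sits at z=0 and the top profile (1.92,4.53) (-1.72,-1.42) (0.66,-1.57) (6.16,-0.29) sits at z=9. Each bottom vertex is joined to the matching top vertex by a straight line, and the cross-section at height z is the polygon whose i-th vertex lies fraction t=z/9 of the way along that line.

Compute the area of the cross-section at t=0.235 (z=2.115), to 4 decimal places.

Area at t=0.235: 24.2529

Cross-section at t=0.235: each vertex is (1-t)·p0[i] + t·p1[i].
  v1: (1-0.235)·(0.5,3.81) + 0.235·(1.92,4.53) = (0.8337,3.9792)
  v2: (1-0.235)·(-3.82,-2.62) + 0.235·(-1.72,-1.42) = (-3.3265,-2.3380)
  v3: (1-0.235)·(-1.16,-3.56) + 0.235·(0.66,-1.57) = (-0.7323,-3.0924)
  v4: (1-0.235)·(3.23,-0.69) + 0.235·(6.16,-0.29) = (3.9186,-0.5960)
Shoelace sum Σ(x_i·y_{i+1} − x_{i+1}·y_i):
  i=1: 0.8337·-2.3380 − -3.3265·3.9792 = +11.2876 (running +11.2876)
  i=2: -3.3265·-3.0924 − -0.7323·-2.3380 = +8.5746 (running +19.8622)
  i=3: -0.7323·-0.5960 − 3.9186·-3.0924 = +12.5540 (running +32.4162)
  i=4: 3.9186·3.9792 − 0.8337·-0.5960 = +16.0896 (running +48.5058)
Area = |Σ|/2 = |48.5058|/2 = 24.2529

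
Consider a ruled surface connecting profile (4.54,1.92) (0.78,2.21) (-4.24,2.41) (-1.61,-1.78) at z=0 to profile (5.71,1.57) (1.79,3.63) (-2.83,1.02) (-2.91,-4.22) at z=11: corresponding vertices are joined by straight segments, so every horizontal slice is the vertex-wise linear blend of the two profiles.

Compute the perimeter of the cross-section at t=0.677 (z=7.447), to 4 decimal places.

Cross-section at t=0.677: each vertex is (1-t)·p0[i] + t·p1[i].
  v1: (1-0.677)·(4.54,1.92) + 0.677·(5.71,1.57) = (5.3321,1.6831)
  v2: (1-0.677)·(0.78,2.21) + 0.677·(1.79,3.63) = (1.4638,3.1713)
  v3: (1-0.677)·(-4.24,2.41) + 0.677·(-2.83,1.02) = (-3.2854,1.4690)
  v4: (1-0.677)·(-1.61,-1.78) + 0.677·(-2.91,-4.22) = (-2.4901,-3.4319)
Perimeter = Σ |v_{i+1} − v_i|:
  edge 1→2: √(-3.8683² + 1.4883²) = 4.1447 (running 4.1447)
  edge 2→3: √(-4.7492² + -1.7024²) = 5.0451 (running 9.1898)
  edge 3→4: √(0.7953² + -4.9009²) = 4.9650 (running 14.1548)
  edge 4→1: √(7.8222² + 5.1149²) = 9.3461 (running 23.5009)
Perimeter = 23.5009

Perimeter at t=0.677: 23.5009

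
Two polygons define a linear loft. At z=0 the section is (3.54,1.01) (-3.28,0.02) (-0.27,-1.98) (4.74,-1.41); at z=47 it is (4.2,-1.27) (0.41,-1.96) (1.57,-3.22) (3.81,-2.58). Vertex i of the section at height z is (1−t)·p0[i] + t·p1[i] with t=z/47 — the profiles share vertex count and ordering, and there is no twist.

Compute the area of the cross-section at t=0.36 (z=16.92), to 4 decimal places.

Cross-section at t=0.36: each vertex is (1-t)·p0[i] + t·p1[i].
  v1: (1-0.36)·(3.54,1.01) + 0.36·(4.2,-1.27) = (3.7776,0.1892)
  v2: (1-0.36)·(-3.28,0.02) + 0.36·(0.41,-1.96) = (-1.9516,-0.6928)
  v3: (1-0.36)·(-0.27,-1.98) + 0.36·(1.57,-3.22) = (0.3924,-2.4264)
  v4: (1-0.36)·(4.74,-1.41) + 0.36·(3.81,-2.58) = (4.4052,-1.8312)
Shoelace sum Σ(x_i·y_{i+1} − x_{i+1}·y_i):
  i=1: 3.7776·-0.6928 − -1.9516·0.1892 = -2.2479 (running -2.2479)
  i=2: -1.9516·-2.4264 − 0.3924·-0.6928 = +5.0072 (running +2.7593)
  i=3: 0.3924·-1.8312 − 4.4052·-2.4264 = +9.9702 (running +12.7296)
  i=4: 4.4052·0.1892 − 3.7776·-1.8312 = +7.7510 (running +20.4806)
Area = |Σ|/2 = |20.4806|/2 = 10.2403

Area at t=0.36: 10.2403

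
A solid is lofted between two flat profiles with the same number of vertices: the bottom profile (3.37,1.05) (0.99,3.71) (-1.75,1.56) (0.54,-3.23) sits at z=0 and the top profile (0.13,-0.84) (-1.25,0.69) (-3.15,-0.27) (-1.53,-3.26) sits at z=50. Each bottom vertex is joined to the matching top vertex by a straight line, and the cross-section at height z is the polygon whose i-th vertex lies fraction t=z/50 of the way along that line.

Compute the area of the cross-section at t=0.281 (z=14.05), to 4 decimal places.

Area at t=0.281: 14.1446

Cross-section at t=0.281: each vertex is (1-t)·p0[i] + t·p1[i].
  v1: (1-0.281)·(3.37,1.05) + 0.281·(0.13,-0.84) = (2.4596,0.5189)
  v2: (1-0.281)·(0.99,3.71) + 0.281·(-1.25,0.69) = (0.3606,2.8614)
  v3: (1-0.281)·(-1.75,1.56) + 0.281·(-3.15,-0.27) = (-2.1434,1.0458)
  v4: (1-0.281)·(0.54,-3.23) + 0.281·(-1.53,-3.26) = (-0.0417,-3.2384)
Shoelace sum Σ(x_i·y_{i+1} − x_{i+1}·y_i):
  i=1: 2.4596·2.8614 − 0.3606·0.5189 = +6.8506 (running +6.8506)
  i=2: 0.3606·1.0458 − -2.1434·2.8614 = +6.5101 (running +13.3608)
  i=3: -2.1434·-3.2384 − -0.0417·1.0458 = +6.9848 (running +20.3456)
  i=4: -0.0417·0.5189 − 2.4596·-3.2384 = +7.9435 (running +28.2891)
Area = |Σ|/2 = |28.2891|/2 = 14.1446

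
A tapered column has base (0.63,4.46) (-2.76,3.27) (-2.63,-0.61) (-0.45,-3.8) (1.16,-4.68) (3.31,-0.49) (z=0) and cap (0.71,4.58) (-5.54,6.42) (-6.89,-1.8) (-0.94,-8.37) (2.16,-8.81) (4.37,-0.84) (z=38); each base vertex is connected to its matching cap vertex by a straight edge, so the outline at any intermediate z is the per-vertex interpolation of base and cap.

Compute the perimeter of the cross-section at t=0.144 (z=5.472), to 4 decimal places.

Perimeter at t=0.144: 25.9153

Cross-section at t=0.144: each vertex is (1-t)·p0[i] + t·p1[i].
  v1: (1-0.144)·(0.63,4.46) + 0.144·(0.71,4.58) = (0.6415,4.4773)
  v2: (1-0.144)·(-2.76,3.27) + 0.144·(-5.54,6.42) = (-3.1603,3.7236)
  v3: (1-0.144)·(-2.63,-0.61) + 0.144·(-6.89,-1.8) = (-3.2434,-0.7814)
  v4: (1-0.144)·(-0.45,-3.8) + 0.144·(-0.94,-8.37) = (-0.5206,-4.4581)
  v5: (1-0.144)·(1.16,-4.68) + 0.144·(2.16,-8.81) = (1.3040,-5.2747)
  v6: (1-0.144)·(3.31,-0.49) + 0.144·(4.37,-0.84) = (3.4626,-0.5404)
Perimeter = Σ |v_{i+1} − v_i|:
  edge 1→2: √(-3.8018² + -0.7537²) = 3.8758 (running 3.8758)
  edge 2→3: √(-0.0831² + -4.5050²) = 4.5057 (running 8.3816)
  edge 3→4: √(2.7229² + -3.6767²) = 4.5752 (running 12.9567)
  edge 4→5: √(1.8246² + -0.8166²) = 1.9990 (running 14.9557)
  edge 5→6: √(2.1586² + 4.7343²) = 5.2032 (running 20.1589)
  edge 6→1: √(-2.8211² + 5.0177²) = 5.7564 (running 25.9153)
Perimeter = 25.9153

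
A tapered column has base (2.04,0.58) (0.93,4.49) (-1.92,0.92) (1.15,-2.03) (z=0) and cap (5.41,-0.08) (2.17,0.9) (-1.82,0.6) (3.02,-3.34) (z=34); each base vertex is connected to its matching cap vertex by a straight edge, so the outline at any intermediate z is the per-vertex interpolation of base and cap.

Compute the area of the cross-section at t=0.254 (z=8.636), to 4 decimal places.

Cross-section at t=0.254: each vertex is (1-t)·p0[i] + t·p1[i].
  v1: (1-0.254)·(2.04,0.58) + 0.254·(5.41,-0.08) = (2.8960,0.4124)
  v2: (1-0.254)·(0.93,4.49) + 0.254·(2.17,0.9) = (1.2450,3.5781)
  v3: (1-0.254)·(-1.92,0.92) + 0.254·(-1.82,0.6) = (-1.8946,0.8387)
  v4: (1-0.254)·(1.15,-2.03) + 0.254·(3.02,-3.34) = (1.6250,-2.3627)
Shoelace sum Σ(x_i·y_{i+1} − x_{i+1}·y_i):
  i=1: 2.8960·3.5781 − 1.2450·0.4124 = +9.8489 (running +9.8489)
  i=2: 1.2450·0.8387 − -1.8946·3.5781 = +7.8233 (running +17.6722)
  i=3: -1.8946·-2.3627 − 1.6250·0.8387 = +3.1135 (running +20.7857)
  i=4: 1.6250·0.4124 − 2.8960·-2.3627 = +7.5125 (running +28.2982)
Area = |Σ|/2 = |28.2982|/2 = 14.1491

Area at t=0.254: 14.1491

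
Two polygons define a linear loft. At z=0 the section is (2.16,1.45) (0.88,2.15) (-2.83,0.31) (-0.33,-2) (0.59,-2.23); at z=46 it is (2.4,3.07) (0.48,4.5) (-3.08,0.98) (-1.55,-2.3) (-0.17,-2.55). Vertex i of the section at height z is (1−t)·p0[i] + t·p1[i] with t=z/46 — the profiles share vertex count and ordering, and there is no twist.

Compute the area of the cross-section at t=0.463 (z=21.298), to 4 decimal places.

Area at t=0.463: 15.6064

Cross-section at t=0.463: each vertex is (1-t)·p0[i] + t·p1[i].
  v1: (1-0.463)·(2.16,1.45) + 0.463·(2.4,3.07) = (2.2711,2.2001)
  v2: (1-0.463)·(0.88,2.15) + 0.463·(0.48,4.5) = (0.6948,3.2380)
  v3: (1-0.463)·(-2.83,0.31) + 0.463·(-3.08,0.98) = (-2.9458,0.6202)
  v4: (1-0.463)·(-0.33,-2) + 0.463·(-1.55,-2.3) = (-0.8949,-2.1389)
  v5: (1-0.463)·(0.59,-2.23) + 0.463·(-0.17,-2.55) = (0.2381,-2.3782)
Shoelace sum Σ(x_i·y_{i+1} − x_{i+1}·y_i):
  i=1: 2.2711·3.2380 − 0.6948·2.2001 = +5.8254 (running +5.8254)
  i=2: 0.6948·0.6202 − -2.9458·3.2380 = +9.9694 (running +15.7948)
  i=3: -2.9458·-2.1389 − -0.8949·0.6202 = +6.8557 (running +22.6505)
  i=4: -0.8949·-2.3782 − 0.2381·-2.1389 = +2.6374 (running +25.2879)
  i=5: 0.2381·2.2001 − 2.2711·-2.3782 = +5.9250 (running +31.2129)
Area = |Σ|/2 = |31.2129|/2 = 15.6064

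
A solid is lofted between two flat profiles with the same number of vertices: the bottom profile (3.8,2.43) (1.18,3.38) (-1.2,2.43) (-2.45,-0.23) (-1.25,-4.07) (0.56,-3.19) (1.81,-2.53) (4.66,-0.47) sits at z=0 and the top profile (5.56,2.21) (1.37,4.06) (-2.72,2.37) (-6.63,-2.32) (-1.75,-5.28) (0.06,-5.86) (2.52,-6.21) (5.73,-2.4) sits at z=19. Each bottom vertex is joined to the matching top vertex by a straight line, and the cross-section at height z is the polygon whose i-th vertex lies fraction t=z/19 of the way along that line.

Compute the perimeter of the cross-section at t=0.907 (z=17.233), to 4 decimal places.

Cross-section at t=0.907: each vertex is (1-t)·p0[i] + t·p1[i].
  v1: (1-0.907)·(3.8,2.43) + 0.907·(5.56,2.21) = (5.3963,2.2305)
  v2: (1-0.907)·(1.18,3.38) + 0.907·(1.37,4.06) = (1.3523,3.9968)
  v3: (1-0.907)·(-1.2,2.43) + 0.907·(-2.72,2.37) = (-2.5786,2.3756)
  v4: (1-0.907)·(-2.45,-0.23) + 0.907·(-6.63,-2.32) = (-6.2413,-2.1256)
  v5: (1-0.907)·(-1.25,-4.07) + 0.907·(-1.75,-5.28) = (-1.7035,-5.1675)
  v6: (1-0.907)·(0.56,-3.19) + 0.907·(0.06,-5.86) = (0.1065,-5.6117)
  v7: (1-0.907)·(1.81,-2.53) + 0.907·(2.52,-6.21) = (2.4540,-5.8678)
  v8: (1-0.907)·(4.66,-0.47) + 0.907·(5.73,-2.4) = (5.6305,-2.2205)
Perimeter = Σ |v_{i+1} − v_i|:
  edge 1→2: √(-4.0440² + 1.7663²) = 4.4129 (running 4.4129)
  edge 2→3: √(-3.9310² + -1.6212²) = 4.2521 (running 8.6650)
  edge 3→4: √(-3.6626² + -4.5012²) = 5.8031 (running 14.4681)
  edge 4→5: √(4.5378² + -3.0418²) = 5.4630 (running 19.9311)
  edge 5→6: √(1.8100² + -0.4442²) = 1.8637 (running 21.7948)
  edge 6→7: √(2.3475² + -0.2561²) = 2.3614 (running 24.1562)
  edge 7→8: √(3.1765² + 3.6473²) = 4.8366 (running 28.9928)
  edge 8→1: √(-0.2342² + 4.4510²) = 4.4571 (running 33.4499)
Perimeter = 33.4499

Perimeter at t=0.907: 33.4499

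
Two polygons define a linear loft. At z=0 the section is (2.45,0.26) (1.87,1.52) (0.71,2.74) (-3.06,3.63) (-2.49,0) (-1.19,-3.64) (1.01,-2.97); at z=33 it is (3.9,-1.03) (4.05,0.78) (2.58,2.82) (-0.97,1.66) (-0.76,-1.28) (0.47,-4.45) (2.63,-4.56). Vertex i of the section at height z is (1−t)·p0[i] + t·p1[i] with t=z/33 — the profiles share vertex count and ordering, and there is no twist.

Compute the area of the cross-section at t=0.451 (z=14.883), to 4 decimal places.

Area at t=0.451: 26.4007

Cross-section at t=0.451: each vertex is (1-t)·p0[i] + t·p1[i].
  v1: (1-0.451)·(2.45,0.26) + 0.451·(3.9,-1.03) = (3.1039,-0.3218)
  v2: (1-0.451)·(1.87,1.52) + 0.451·(4.05,0.78) = (2.8532,1.1863)
  v3: (1-0.451)·(0.71,2.74) + 0.451·(2.58,2.82) = (1.5534,2.7761)
  v4: (1-0.451)·(-3.06,3.63) + 0.451·(-0.97,1.66) = (-2.1174,2.7415)
  v5: (1-0.451)·(-2.49,0) + 0.451·(-0.76,-1.28) = (-1.7098,-0.5773)
  v6: (1-0.451)·(-1.19,-3.64) + 0.451·(0.47,-4.45) = (-0.4413,-4.0053)
  v7: (1-0.451)·(1.01,-2.97) + 0.451·(2.63,-4.56) = (1.7406,-3.6871)
Shoelace sum Σ(x_i·y_{i+1} − x_{i+1}·y_i):
  i=1: 3.1039·1.1863 − 2.8532·-0.3218 = +4.6002 (running +4.6002)
  i=2: 2.8532·2.7761 − 1.5534·1.1863 = +6.0780 (running +10.6782)
  i=3: 1.5534·2.7415 − -2.1174·2.7761 = +10.1367 (running +20.8149)
  i=4: -2.1174·-0.5773 − -1.7098·2.7415 = +5.9097 (running +26.7246)
  i=5: -1.7098·-4.0053 − -0.4413·-0.5773 = +6.5934 (running +33.3180)
  i=6: -0.4413·-3.6871 − 1.7406·-4.0053 = +8.5990 (running +41.9170)
  i=7: 1.7406·-0.3218 − 3.1039·-3.6871 = +10.8844 (running +52.8014)
Area = |Σ|/2 = |52.8014|/2 = 26.4007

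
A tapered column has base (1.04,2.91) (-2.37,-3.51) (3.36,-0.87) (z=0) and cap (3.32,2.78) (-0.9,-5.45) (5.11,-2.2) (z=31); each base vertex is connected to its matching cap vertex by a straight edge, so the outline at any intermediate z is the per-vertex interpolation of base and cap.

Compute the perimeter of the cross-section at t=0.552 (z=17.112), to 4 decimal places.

Perimeter at t=0.552: 19.8397

Cross-section at t=0.552: each vertex is (1-t)·p0[i] + t·p1[i].
  v1: (1-0.552)·(1.04,2.91) + 0.552·(3.32,2.78) = (2.2986,2.8382)
  v2: (1-0.552)·(-2.37,-3.51) + 0.552·(-0.9,-5.45) = (-1.5586,-4.5809)
  v3: (1-0.552)·(3.36,-0.87) + 0.552·(5.11,-2.2) = (4.3260,-1.6042)
Perimeter = Σ |v_{i+1} − v_i|:
  edge 1→2: √(-3.8571² + -7.4191²) = 8.3619 (running 8.3619)
  edge 2→3: √(5.8846² + 2.9767²) = 6.5946 (running 14.9565)
  edge 3→1: √(-2.0274² + 4.4424²) = 4.8832 (running 19.8397)
Perimeter = 19.8397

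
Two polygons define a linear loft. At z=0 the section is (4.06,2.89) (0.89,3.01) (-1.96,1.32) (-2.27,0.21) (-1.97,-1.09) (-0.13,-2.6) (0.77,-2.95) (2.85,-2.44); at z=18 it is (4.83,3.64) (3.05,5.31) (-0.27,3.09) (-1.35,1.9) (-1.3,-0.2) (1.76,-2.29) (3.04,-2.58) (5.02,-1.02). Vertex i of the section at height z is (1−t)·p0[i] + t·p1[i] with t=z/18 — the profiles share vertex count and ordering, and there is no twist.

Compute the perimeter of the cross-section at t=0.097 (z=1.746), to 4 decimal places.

Perimeter at t=0.097: 20.0511

Cross-section at t=0.097: each vertex is (1-t)·p0[i] + t·p1[i].
  v1: (1-0.097)·(4.06,2.89) + 0.097·(4.83,3.64) = (4.1347,2.9628)
  v2: (1-0.097)·(0.89,3.01) + 0.097·(3.05,5.31) = (1.0995,3.2331)
  v3: (1-0.097)·(-1.96,1.32) + 0.097·(-0.27,3.09) = (-1.7961,1.4917)
  v4: (1-0.097)·(-2.27,0.21) + 0.097·(-1.35,1.9) = (-2.1808,0.3739)
  v5: (1-0.097)·(-1.97,-1.09) + 0.097·(-1.3,-0.2) = (-1.9050,-1.0037)
  v6: (1-0.097)·(-0.13,-2.6) + 0.097·(1.76,-2.29) = (0.0533,-2.5699)
  v7: (1-0.097)·(0.77,-2.95) + 0.097·(3.04,-2.58) = (0.9902,-2.9141)
  v8: (1-0.097)·(2.85,-2.44) + 0.097·(5.02,-1.02) = (3.0605,-2.3023)
Perimeter = Σ |v_{i+1} − v_i|:
  edge 1→2: √(-3.0352² + 0.2703²) = 3.0472 (running 3.0472)
  edge 2→3: √(-2.8956² + -1.7414²) = 3.3789 (running 6.4261)
  edge 3→4: √(-0.3847² + -1.1178²) = 1.1821 (running 7.6082)
  edge 4→5: √(0.2757² + -1.3776²) = 1.4049 (running 9.0131)
  edge 5→6: √(1.9583² + -1.5663²) = 2.5076 (running 11.5208)
  edge 6→7: √(0.9369² + -0.3442²) = 0.9981 (running 12.5188)
  edge 7→8: √(2.0703² + 0.6119²) = 2.1588 (running 14.6777)
  edge 8→1: √(1.0742² + 5.2650²) = 5.3735 (running 20.0511)
Perimeter = 20.0511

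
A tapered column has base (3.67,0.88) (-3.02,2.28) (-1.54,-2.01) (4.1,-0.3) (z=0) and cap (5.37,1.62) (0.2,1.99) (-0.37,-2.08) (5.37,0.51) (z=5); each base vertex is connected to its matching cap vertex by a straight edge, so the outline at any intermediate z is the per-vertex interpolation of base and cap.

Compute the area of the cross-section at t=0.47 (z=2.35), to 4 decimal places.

Cross-section at t=0.47: each vertex is (1-t)·p0[i] + t·p1[i].
  v1: (1-0.47)·(3.67,0.88) + 0.47·(5.37,1.62) = (4.4690,1.2278)
  v2: (1-0.47)·(-3.02,2.28) + 0.47·(0.2,1.99) = (-1.5066,2.1437)
  v3: (1-0.47)·(-1.54,-2.01) + 0.47·(-0.37,-2.08) = (-0.9901,-2.0429)
  v4: (1-0.47)·(4.1,-0.3) + 0.47·(5.37,0.51) = (4.6969,0.0807)
Shoelace sum Σ(x_i·y_{i+1} − x_{i+1}·y_i):
  i=1: 4.4690·2.1437 − -1.5066·1.2278 = +11.4300 (running +11.4300)
  i=2: -1.5066·-2.0429 − -0.9901·2.1437 = +5.2003 (running +16.6303)
  i=3: -0.9901·0.0807 − 4.6969·-2.0429 = +9.5154 (running +26.1457)
  i=4: 4.6969·1.2278 − 4.4690·0.0807 = +5.4062 (running +31.5519)
Area = |Σ|/2 = |31.5519|/2 = 15.7760

Area at t=0.47: 15.7760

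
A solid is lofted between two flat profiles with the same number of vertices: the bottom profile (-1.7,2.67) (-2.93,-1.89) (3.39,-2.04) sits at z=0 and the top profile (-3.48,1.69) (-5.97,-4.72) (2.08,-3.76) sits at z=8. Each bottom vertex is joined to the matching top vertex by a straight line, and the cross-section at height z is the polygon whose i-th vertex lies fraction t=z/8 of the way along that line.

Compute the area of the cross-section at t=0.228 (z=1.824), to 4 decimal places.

Cross-section at t=0.228: each vertex is (1-t)·p0[i] + t·p1[i].
  v1: (1-0.228)·(-1.7,2.67) + 0.228·(-3.48,1.69) = (-2.1058,2.4466)
  v2: (1-0.228)·(-2.93,-1.89) + 0.228·(-5.97,-4.72) = (-3.6231,-2.5352)
  v3: (1-0.228)·(3.39,-2.04) + 0.228·(2.08,-3.76) = (3.0913,-2.4322)
Shoelace sum Σ(x_i·y_{i+1} − x_{i+1}·y_i):
  i=1: -2.1058·-2.5352 − -3.6231·2.4466 = +14.2030 (running +14.2030)
  i=2: -3.6231·-2.4322 − 3.0913·-2.5352 = +16.6492 (running +30.8522)
  i=3: 3.0913·2.4466 − -2.1058·-2.4322 = +2.4414 (running +33.2936)
Area = |Σ|/2 = |33.2936|/2 = 16.6468

Area at t=0.228: 16.6468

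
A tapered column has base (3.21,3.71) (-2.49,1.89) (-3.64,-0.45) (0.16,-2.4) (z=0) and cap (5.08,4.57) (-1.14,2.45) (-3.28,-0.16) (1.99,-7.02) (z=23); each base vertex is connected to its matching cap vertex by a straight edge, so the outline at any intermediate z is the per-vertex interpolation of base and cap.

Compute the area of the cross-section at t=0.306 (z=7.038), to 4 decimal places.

Cross-section at t=0.306: each vertex is (1-t)·p0[i] + t·p1[i].
  v1: (1-0.306)·(3.21,3.71) + 0.306·(5.08,4.57) = (3.7822,3.9732)
  v2: (1-0.306)·(-2.49,1.89) + 0.306·(-1.14,2.45) = (-2.0769,2.0614)
  v3: (1-0.306)·(-3.64,-0.45) + 0.306·(-3.28,-0.16) = (-3.5298,-0.3613)
  v4: (1-0.306)·(0.16,-2.4) + 0.306·(1.99,-7.02) = (0.7200,-3.8137)
Shoelace sum Σ(x_i·y_{i+1} − x_{i+1}·y_i):
  i=1: 3.7822·2.0614 − -2.0769·3.9732 = +16.0484 (running +16.0484)
  i=2: -2.0769·-0.3613 − -3.5298·2.0614 = +8.0266 (running +24.0749)
  i=3: -3.5298·-3.8137 − 0.7200·-0.3613 = +13.7219 (running +37.7969)
  i=4: 0.7200·3.9732 − 3.7822·-3.8137 = +17.2849 (running +55.0818)
Area = |Σ|/2 = |55.0818|/2 = 27.5409

Area at t=0.306: 27.5409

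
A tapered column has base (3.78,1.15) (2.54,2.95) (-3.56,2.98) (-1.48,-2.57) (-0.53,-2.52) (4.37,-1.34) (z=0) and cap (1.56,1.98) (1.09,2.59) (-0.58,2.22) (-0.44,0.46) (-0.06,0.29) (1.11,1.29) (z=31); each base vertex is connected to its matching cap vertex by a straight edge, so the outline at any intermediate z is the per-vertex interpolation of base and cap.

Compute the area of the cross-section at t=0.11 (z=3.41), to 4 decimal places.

Area at t=0.11: 27.4187

Cross-section at t=0.11: each vertex is (1-t)·p0[i] + t·p1[i].
  v1: (1-0.11)·(3.78,1.15) + 0.11·(1.56,1.98) = (3.5358,1.2413)
  v2: (1-0.11)·(2.54,2.95) + 0.11·(1.09,2.59) = (2.3805,2.9104)
  v3: (1-0.11)·(-3.56,2.98) + 0.11·(-0.58,2.22) = (-3.2322,2.8964)
  v4: (1-0.11)·(-1.48,-2.57) + 0.11·(-0.44,0.46) = (-1.3656,-2.2367)
  v5: (1-0.11)·(-0.53,-2.52) + 0.11·(-0.06,0.29) = (-0.4783,-2.2109)
  v6: (1-0.11)·(4.37,-1.34) + 0.11·(1.11,1.29) = (4.0114,-1.0507)
Shoelace sum Σ(x_i·y_{i+1} − x_{i+1}·y_i):
  i=1: 3.5358·2.9104 − 2.3805·1.2413 = +7.3357 (running +7.3357)
  i=2: 2.3805·2.8964 − -3.2322·2.9104 = +16.3019 (running +23.6376)
  i=3: -3.2322·-2.2367 − -1.3656·2.8964 = +11.1848 (running +34.8223)
  i=4: -1.3656·-2.2109 − -0.4783·-2.2367 = +1.9494 (running +36.7717)
  i=5: -0.4783·-1.0507 − 4.0114·-2.2109 = +9.3714 (running +46.1431)
  i=6: 4.0114·1.2413 − 3.5358·-1.0507 = +8.6944 (running +54.8375)
Area = |Σ|/2 = |54.8375|/2 = 27.4187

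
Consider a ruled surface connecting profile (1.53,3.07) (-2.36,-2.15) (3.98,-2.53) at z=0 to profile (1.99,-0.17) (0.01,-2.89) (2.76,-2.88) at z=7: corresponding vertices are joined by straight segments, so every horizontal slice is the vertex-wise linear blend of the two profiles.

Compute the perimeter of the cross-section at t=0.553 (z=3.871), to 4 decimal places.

Perimeter at t=0.553: 13.4093

Cross-section at t=0.553: each vertex is (1-t)·p0[i] + t·p1[i].
  v1: (1-0.553)·(1.53,3.07) + 0.553·(1.99,-0.17) = (1.7844,1.2783)
  v2: (1-0.553)·(-2.36,-2.15) + 0.553·(0.01,-2.89) = (-1.0494,-2.5592)
  v3: (1-0.553)·(3.98,-2.53) + 0.553·(2.76,-2.88) = (3.3053,-2.7235)
Perimeter = Σ |v_{i+1} − v_i|:
  edge 1→2: √(-2.8338² + -3.8375²) = 4.7704 (running 4.7704)
  edge 2→3: √(4.3547² + -0.1643²) = 4.3578 (running 9.1282)
  edge 3→1: √(-1.5210² + 4.0018²) = 4.2811 (running 13.4093)
Perimeter = 13.4093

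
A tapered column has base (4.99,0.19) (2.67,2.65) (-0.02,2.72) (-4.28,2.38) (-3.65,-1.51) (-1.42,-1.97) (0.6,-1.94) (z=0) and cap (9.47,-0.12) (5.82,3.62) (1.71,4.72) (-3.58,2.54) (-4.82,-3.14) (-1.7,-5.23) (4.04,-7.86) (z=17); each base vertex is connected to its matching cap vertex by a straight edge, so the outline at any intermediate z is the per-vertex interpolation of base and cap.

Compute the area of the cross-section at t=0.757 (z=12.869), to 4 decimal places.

Cross-section at t=0.757: each vertex is (1-t)·p0[i] + t·p1[i].
  v1: (1-0.757)·(4.99,0.19) + 0.757·(9.47,-0.12) = (8.3814,-0.0447)
  v2: (1-0.757)·(2.67,2.65) + 0.757·(5.82,3.62) = (5.0546,3.3843)
  v3: (1-0.757)·(-0.02,2.72) + 0.757·(1.71,4.72) = (1.2896,4.2340)
  v4: (1-0.757)·(-4.28,2.38) + 0.757·(-3.58,2.54) = (-3.7501,2.5011)
  v5: (1-0.757)·(-3.65,-1.51) + 0.757·(-4.82,-3.14) = (-4.5357,-2.7439)
  v6: (1-0.757)·(-1.42,-1.97) + 0.757·(-1.7,-5.23) = (-1.6320,-4.4378)
  v7: (1-0.757)·(0.6,-1.94) + 0.757·(4.04,-7.86) = (3.2041,-6.4214)
Shoelace sum Σ(x_i·y_{i+1} − x_{i+1}·y_i):
  i=1: 8.3814·3.3843 − 5.0546·-0.0447 = +28.5907 (running +28.5907)
  i=2: 5.0546·4.2340 − 1.2896·3.3843 = +17.0366 (running +45.6273)
  i=3: 1.2896·2.5011 − -3.7501·4.2340 = +19.1034 (running +64.7307)
  i=4: -3.7501·-2.7439 − -4.5357·2.5011 = +21.6342 (running +86.3649)
  i=5: -4.5357·-4.4378 − -1.6320·-2.7439 = +15.6506 (running +102.0155)
  i=6: -1.6320·-6.4214 − 3.2041·-4.4378 = +24.6987 (running +126.7142)
  i=7: 3.2041·-0.0447 − 8.3814·-6.4214 = +53.6773 (running +180.3915)
Area = |Σ|/2 = |180.3915|/2 = 90.1957

Area at t=0.757: 90.1957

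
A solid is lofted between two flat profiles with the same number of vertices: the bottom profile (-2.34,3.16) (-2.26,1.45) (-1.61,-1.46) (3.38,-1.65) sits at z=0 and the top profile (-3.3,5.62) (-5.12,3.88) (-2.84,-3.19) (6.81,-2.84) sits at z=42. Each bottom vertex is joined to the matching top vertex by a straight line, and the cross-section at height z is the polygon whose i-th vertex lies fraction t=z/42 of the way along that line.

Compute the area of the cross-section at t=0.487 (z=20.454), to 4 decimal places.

Cross-section at t=0.487: each vertex is (1-t)·p0[i] + t·p1[i].
  v1: (1-0.487)·(-2.34,3.16) + 0.487·(-3.3,5.62) = (-2.8075,4.3580)
  v2: (1-0.487)·(-2.26,1.45) + 0.487·(-5.12,3.88) = (-3.6528,2.6334)
  v3: (1-0.487)·(-1.61,-1.46) + 0.487·(-2.84,-3.19) = (-2.2090,-2.3025)
  v4: (1-0.487)·(3.38,-1.65) + 0.487·(6.81,-2.84) = (5.0504,-2.2295)
Shoelace sum Σ(x_i·y_{i+1} − x_{i+1}·y_i):
  i=1: -2.8075·2.6334 − -3.6528·4.3580 = +8.5257 (running +8.5257)
  i=2: -3.6528·-2.3025 − -2.2090·2.6334 = +14.2279 (running +22.7536)
  i=3: -2.2090·-2.2295 − 5.0504·-2.3025 = +16.5537 (running +39.3073)
  i=4: 5.0504·4.3580 − -2.8075·-2.2295 = +15.7503 (running +55.0576)
Area = |Σ|/2 = |55.0576|/2 = 27.5288

Area at t=0.487: 27.5288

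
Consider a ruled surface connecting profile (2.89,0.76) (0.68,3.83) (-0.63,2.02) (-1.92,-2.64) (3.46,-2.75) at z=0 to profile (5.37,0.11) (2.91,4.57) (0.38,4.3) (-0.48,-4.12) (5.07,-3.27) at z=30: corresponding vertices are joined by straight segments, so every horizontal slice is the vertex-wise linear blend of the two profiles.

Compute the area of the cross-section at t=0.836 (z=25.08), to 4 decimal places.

Cross-section at t=0.836: each vertex is (1-t)·p0[i] + t·p1[i].
  v1: (1-0.836)·(2.89,0.76) + 0.836·(5.37,0.11) = (4.9633,0.2166)
  v2: (1-0.836)·(0.68,3.83) + 0.836·(2.91,4.57) = (2.5443,4.4486)
  v3: (1-0.836)·(-0.63,2.02) + 0.836·(0.38,4.3) = (0.2144,3.9261)
  v4: (1-0.836)·(-1.92,-2.64) + 0.836·(-0.48,-4.12) = (-0.7162,-3.8773)
  v5: (1-0.836)·(3.46,-2.75) + 0.836·(5.07,-3.27) = (4.8060,-3.1847)
Shoelace sum Σ(x_i·y_{i+1} − x_{i+1}·y_i):
  i=1: 4.9633·4.4486 − 2.5443·0.2166 = +21.5288 (running +21.5288)
  i=2: 2.5443·3.9261 − 0.2144·4.4486 = +9.0354 (running +30.5642)
  i=3: 0.2144·-3.8773 − -0.7162·3.9261 = +1.9806 (running +32.5448)
  i=4: -0.7162·-3.1847 − 4.8060·-3.8773 = +20.9148 (running +53.4596)
  i=5: 4.8060·0.2166 − 4.9633·-3.1847 = +16.8476 (running +70.3072)
Area = |Σ|/2 = |70.3072|/2 = 35.1536

Area at t=0.836: 35.1536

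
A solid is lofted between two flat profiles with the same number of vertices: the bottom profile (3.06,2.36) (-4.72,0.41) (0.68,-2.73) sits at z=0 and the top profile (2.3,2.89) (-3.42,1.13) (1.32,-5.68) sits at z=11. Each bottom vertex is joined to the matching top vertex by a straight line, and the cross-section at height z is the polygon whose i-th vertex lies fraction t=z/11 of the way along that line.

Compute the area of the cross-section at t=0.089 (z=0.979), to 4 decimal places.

Area at t=0.089: 18.3300

Cross-section at t=0.089: each vertex is (1-t)·p0[i] + t·p1[i].
  v1: (1-0.089)·(3.06,2.36) + 0.089·(2.3,2.89) = (2.9924,2.4072)
  v2: (1-0.089)·(-4.72,0.41) + 0.089·(-3.42,1.13) = (-4.6043,0.4741)
  v3: (1-0.089)·(0.68,-2.73) + 0.089·(1.32,-5.68) = (0.7370,-2.9925)
Shoelace sum Σ(x_i·y_{i+1} − x_{i+1}·y_i):
  i=1: 2.9924·0.4741 − -4.6043·2.4072 = +12.5020 (running +12.5020)
  i=2: -4.6043·-2.9925 − 0.7370·0.4741 = +13.4292 (running +25.9312)
  i=3: 0.7370·2.4072 − 2.9924·-2.9925 = +10.7288 (running +36.6599)
Area = |Σ|/2 = |36.6599|/2 = 18.3300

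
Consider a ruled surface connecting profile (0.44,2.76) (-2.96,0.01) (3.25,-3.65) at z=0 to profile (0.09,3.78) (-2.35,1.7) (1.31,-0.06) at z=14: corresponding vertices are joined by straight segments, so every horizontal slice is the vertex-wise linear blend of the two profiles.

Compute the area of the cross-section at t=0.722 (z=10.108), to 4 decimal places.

Area at t=0.722: 8.0475

Cross-section at t=0.722: each vertex is (1-t)·p0[i] + t·p1[i].
  v1: (1-0.722)·(0.44,2.76) + 0.722·(0.09,3.78) = (0.1873,3.4964)
  v2: (1-0.722)·(-2.96,0.01) + 0.722·(-2.35,1.7) = (-2.5196,1.2302)
  v3: (1-0.722)·(3.25,-3.65) + 0.722·(1.31,-0.06) = (1.8493,-1.0580)
Shoelace sum Σ(x_i·y_{i+1} − x_{i+1}·y_i):
  i=1: 0.1873·1.2302 − -2.5196·3.4964 = +9.0400 (running +9.0400)
  i=2: -2.5196·-1.0580 − 1.8493·1.2302 = +0.3908 (running +9.4307)
  i=3: 1.8493·3.4964 − 0.1873·-1.0580 = +6.6642 (running +16.0949)
Area = |Σ|/2 = |16.0949|/2 = 8.0475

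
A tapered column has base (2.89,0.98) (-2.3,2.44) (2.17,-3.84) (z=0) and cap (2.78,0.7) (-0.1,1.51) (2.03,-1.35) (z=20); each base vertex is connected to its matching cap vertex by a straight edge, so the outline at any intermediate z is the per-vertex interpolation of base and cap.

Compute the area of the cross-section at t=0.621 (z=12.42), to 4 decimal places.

Area at t=0.621: 6.2108

Cross-section at t=0.621: each vertex is (1-t)·p0[i] + t·p1[i].
  v1: (1-0.621)·(2.89,0.98) + 0.621·(2.78,0.7) = (2.8217,0.8061)
  v2: (1-0.621)·(-2.3,2.44) + 0.621·(-0.1,1.51) = (-0.9338,1.8625)
  v3: (1-0.621)·(2.17,-3.84) + 0.621·(2.03,-1.35) = (2.0831,-2.2937)
Shoelace sum Σ(x_i·y_{i+1} − x_{i+1}·y_i):
  i=1: 2.8217·1.8625 − -0.9338·0.8061 = +6.0081 (running +6.0081)
  i=2: -0.9338·-2.2937 − 2.0831·1.8625 = -1.7378 (running +4.2703)
  i=3: 2.0831·0.8061 − 2.8217·-2.2937 = +8.1513 (running +12.4216)
Area = |Σ|/2 = |12.4216|/2 = 6.2108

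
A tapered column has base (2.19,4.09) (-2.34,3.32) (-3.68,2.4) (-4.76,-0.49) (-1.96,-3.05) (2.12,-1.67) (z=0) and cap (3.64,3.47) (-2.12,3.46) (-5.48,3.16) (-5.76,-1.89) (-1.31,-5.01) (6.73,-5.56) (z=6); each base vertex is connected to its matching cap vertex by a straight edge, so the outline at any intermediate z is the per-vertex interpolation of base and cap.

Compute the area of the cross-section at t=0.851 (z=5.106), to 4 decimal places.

Cross-section at t=0.851: each vertex is (1-t)·p0[i] + t·p1[i].
  v1: (1-0.851)·(2.19,4.09) + 0.851·(3.64,3.47) = (3.4240,3.5624)
  v2: (1-0.851)·(-2.34,3.32) + 0.851·(-2.12,3.46) = (-2.1528,3.4391)
  v3: (1-0.851)·(-3.68,2.4) + 0.851·(-5.48,3.16) = (-5.2118,3.0468)
  v4: (1-0.851)·(-4.76,-0.49) + 0.851·(-5.76,-1.89) = (-5.6110,-1.6814)
  v5: (1-0.851)·(-1.96,-3.05) + 0.851·(-1.31,-5.01) = (-1.4069,-4.7180)
  v6: (1-0.851)·(2.12,-1.67) + 0.851·(6.73,-5.56) = (6.0431,-4.9804)
Shoelace sum Σ(x_i·y_{i+1} − x_{i+1}·y_i):
  i=1: 3.4240·3.4391 − -2.1528·3.5624 = +19.4445 (running +19.4445)
  i=2: -2.1528·3.0468 − -5.2118·3.4391 = +11.3651 (running +30.8096)
  i=3: -5.2118·-1.6814 − -5.6110·3.0468 = +25.8585 (running +56.6681)
  i=4: -5.6110·-4.7180 − -1.4069·-1.6814 = +24.1070 (running +80.7751)
  i=5: -1.4069·-4.9804 − 6.0431·-4.7180 = +35.5178 (running +116.2929)
  i=6: 6.0431·3.5624 − 3.4240·-4.9804 = +38.5805 (running +154.8733)
Area = |Σ|/2 = |154.8733|/2 = 77.4367

Area at t=0.851: 77.4367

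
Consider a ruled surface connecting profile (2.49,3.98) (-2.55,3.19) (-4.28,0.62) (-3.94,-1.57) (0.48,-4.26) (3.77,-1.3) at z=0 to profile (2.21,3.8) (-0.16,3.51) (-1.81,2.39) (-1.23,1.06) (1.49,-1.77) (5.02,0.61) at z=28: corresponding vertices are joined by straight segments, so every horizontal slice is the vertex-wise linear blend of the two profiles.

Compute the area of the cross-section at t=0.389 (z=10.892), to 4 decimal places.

Area at t=0.389: 35.0833

Cross-section at t=0.389: each vertex is (1-t)·p0[i] + t·p1[i].
  v1: (1-0.389)·(2.49,3.98) + 0.389·(2.21,3.8) = (2.3811,3.9100)
  v2: (1-0.389)·(-2.55,3.19) + 0.389·(-0.16,3.51) = (-1.6203,3.3145)
  v3: (1-0.389)·(-4.28,0.62) + 0.389·(-1.81,2.39) = (-3.3192,1.3085)
  v4: (1-0.389)·(-3.94,-1.57) + 0.389·(-1.23,1.06) = (-2.8858,-0.5469)
  v5: (1-0.389)·(0.48,-4.26) + 0.389·(1.49,-1.77) = (0.8729,-3.2914)
  v6: (1-0.389)·(3.77,-1.3) + 0.389·(5.02,0.61) = (4.2562,-0.5570)
Shoelace sum Σ(x_i·y_{i+1} − x_{i+1}·y_i):
  i=1: 2.3811·3.3145 − -1.6203·3.9100 = +14.2273 (running +14.2273)
  i=2: -1.6203·1.3085 − -3.3192·3.3145 = +8.8811 (running +23.1085)
  i=3: -3.3192·-0.5469 − -2.8858·1.3085 = +5.5915 (running +28.7000)
  i=4: -2.8858·-3.2914 − 0.8729·-0.5469 = +9.9757 (running +38.6757)
  i=5: 0.8729·-0.5570 − 4.2562·-3.2914 = +13.5228 (running +52.1985)
  i=6: 4.2562·3.9100 − 2.3811·-0.5570 = +17.9681 (running +70.1666)
Area = |Σ|/2 = |70.1666|/2 = 35.0833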